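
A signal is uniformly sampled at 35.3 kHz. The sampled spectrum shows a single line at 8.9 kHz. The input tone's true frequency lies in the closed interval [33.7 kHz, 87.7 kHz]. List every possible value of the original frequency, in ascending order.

44.2 kHz, 61.7 kHz, 79.5 kHz

Frequencies that alias to 8.9 kHz are k·fs ± 8.9 kHz for integer k ≥ 0.
k=0: 8.9 kHz.
k=1: 26.4 kHz, 44.2 kHz.
k=2: 61.7 kHz, 79.5 kHz.
k=3: 97 kHz, 114.8 kHz.
Within [33.7 kHz, 87.7 kHz]: 44.2 kHz, 61.7 kHz, 79.5 kHz.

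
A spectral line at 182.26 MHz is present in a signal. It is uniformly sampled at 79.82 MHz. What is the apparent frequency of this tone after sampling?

182.26 MHz mod fs = 22.62 MHz.
22.62 MHz ≤ fs/2 = 39.91 MHz, appears at 22.62 MHz.

22.62 MHz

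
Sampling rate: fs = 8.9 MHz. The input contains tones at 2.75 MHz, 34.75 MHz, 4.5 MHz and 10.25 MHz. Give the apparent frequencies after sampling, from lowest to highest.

fs/2 = 4.45 MHz.
2.75 MHz ≤ fs/2 = 4.45 MHz, passes unchanged.
34.75 MHz mod fs = 8.05 MHz.
8.05 MHz > fs/2 = 4.45 MHz, folds to fs − 8.05 MHz = 0.85 MHz.
4.5 MHz > fs/2 = 4.45 MHz, folds to fs − 4.5 MHz = 4.4 MHz.
10.25 MHz mod fs = 1.35 MHz.
1.35 MHz ≤ fs/2 = 4.45 MHz, appears at 1.35 MHz.
Distinct values: {0.85 MHz, 1.35 MHz, 2.75 MHz, 4.4 MHz}.

0.85 MHz, 1.35 MHz, 2.75 MHz, 4.4 MHz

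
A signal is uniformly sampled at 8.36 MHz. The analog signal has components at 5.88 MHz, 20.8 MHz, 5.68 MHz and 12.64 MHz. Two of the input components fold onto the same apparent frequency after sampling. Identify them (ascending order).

12.64 MHz, 20.8 MHz

fs/2 = 4.18 MHz.
5.88 MHz > fs/2 = 4.18 MHz, folds to fs − 5.88 MHz = 2.48 MHz.
20.8 MHz mod fs = 4.08 MHz.
4.08 MHz ≤ fs/2 = 4.18 MHz, appears at 4.08 MHz.
5.68 MHz > fs/2 = 4.18 MHz, folds to fs − 5.68 MHz = 2.68 MHz.
12.64 MHz mod fs = 4.28 MHz.
4.28 MHz > fs/2 = 4.18 MHz, folds to fs − 4.28 MHz = 4.08 MHz.
12.64 MHz and 20.8 MHz both map to 4.08 MHz.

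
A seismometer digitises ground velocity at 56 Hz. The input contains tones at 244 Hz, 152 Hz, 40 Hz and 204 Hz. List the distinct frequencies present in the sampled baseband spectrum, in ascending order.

16 Hz, 20 Hz

fs/2 = 28 Hz.
244 Hz mod fs = 20 Hz.
20 Hz ≤ fs/2 = 28 Hz, appears at 20 Hz.
152 Hz mod fs = 40 Hz.
40 Hz > fs/2 = 28 Hz, folds to fs − 40 Hz = 16 Hz.
40 Hz > fs/2 = 28 Hz, folds to fs − 40 Hz = 16 Hz.
204 Hz mod fs = 36 Hz.
36 Hz > fs/2 = 28 Hz, folds to fs − 36 Hz = 20 Hz.
Distinct values: {16 Hz, 20 Hz}.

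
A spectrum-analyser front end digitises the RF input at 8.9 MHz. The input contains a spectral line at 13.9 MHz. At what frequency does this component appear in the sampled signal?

13.9 MHz mod fs = 5 MHz.
5 MHz > fs/2 = 4.45 MHz, folds to fs − 5 MHz = 3.9 MHz.

3.9 MHz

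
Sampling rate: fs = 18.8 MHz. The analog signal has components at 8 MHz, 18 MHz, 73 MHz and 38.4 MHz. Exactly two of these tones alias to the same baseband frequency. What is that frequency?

fs/2 = 9.4 MHz.
8 MHz ≤ fs/2 = 9.4 MHz, passes unchanged.
18 MHz > fs/2 = 9.4 MHz, folds to fs − 18 MHz = 0.8 MHz.
73 MHz mod fs = 16.6 MHz.
16.6 MHz > fs/2 = 9.4 MHz, folds to fs − 16.6 MHz = 2.2 MHz.
38.4 MHz mod fs = 0.8 MHz.
0.8 MHz ≤ fs/2 = 9.4 MHz, appears at 0.8 MHz.
18 MHz and 38.4 MHz both map to 0.8 MHz.

0.8 MHz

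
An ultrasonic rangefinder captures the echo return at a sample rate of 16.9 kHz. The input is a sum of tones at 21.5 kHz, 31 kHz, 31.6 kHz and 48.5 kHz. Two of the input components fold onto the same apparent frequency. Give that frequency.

2.2 kHz

fs/2 = 8.45 kHz.
21.5 kHz mod fs = 4.6 kHz.
4.6 kHz ≤ fs/2 = 8.45 kHz, appears at 4.6 kHz.
31 kHz mod fs = 14.1 kHz.
14.1 kHz > fs/2 = 8.45 kHz, folds to fs − 14.1 kHz = 2.8 kHz.
31.6 kHz mod fs = 14.7 kHz.
14.7 kHz > fs/2 = 8.45 kHz, folds to fs − 14.7 kHz = 2.2 kHz.
48.5 kHz mod fs = 14.7 kHz.
14.7 kHz > fs/2 = 8.45 kHz, folds to fs − 14.7 kHz = 2.2 kHz.
31.6 kHz and 48.5 kHz both map to 2.2 kHz.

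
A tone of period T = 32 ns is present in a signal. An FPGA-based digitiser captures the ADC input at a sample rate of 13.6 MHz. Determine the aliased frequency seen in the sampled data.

T = 32 ns → f = 1/T = 31.25 MHz.
31.25 MHz mod fs = 4.05 MHz.
4.05 MHz ≤ fs/2 = 6.8 MHz, appears at 4.05 MHz.

4.05 MHz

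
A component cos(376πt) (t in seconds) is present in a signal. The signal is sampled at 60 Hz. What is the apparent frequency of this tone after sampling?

8 Hz

ω = 376π rad/s → f = ω/(2π) = 188 Hz.
188 Hz mod fs = 8 Hz.
8 Hz ≤ fs/2 = 30 Hz, appears at 8 Hz.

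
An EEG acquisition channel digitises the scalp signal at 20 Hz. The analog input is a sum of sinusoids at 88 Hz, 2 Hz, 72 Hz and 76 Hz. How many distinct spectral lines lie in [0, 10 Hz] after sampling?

3

fs/2 = 10 Hz.
88 Hz mod fs = 8 Hz.
8 Hz ≤ fs/2 = 10 Hz, appears at 8 Hz.
2 Hz ≤ fs/2 = 10 Hz, passes unchanged.
72 Hz mod fs = 12 Hz.
12 Hz > fs/2 = 10 Hz, folds to fs − 12 Hz = 8 Hz.
76 Hz mod fs = 16 Hz.
16 Hz > fs/2 = 10 Hz, folds to fs − 16 Hz = 4 Hz.
Distinct values: {2 Hz, 4 Hz, 8 Hz} → 3.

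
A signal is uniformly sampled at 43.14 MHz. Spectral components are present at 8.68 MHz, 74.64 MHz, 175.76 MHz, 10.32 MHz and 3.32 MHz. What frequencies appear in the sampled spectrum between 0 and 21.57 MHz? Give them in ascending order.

fs/2 = 21.57 MHz.
8.68 MHz ≤ fs/2 = 21.57 MHz, passes unchanged.
74.64 MHz mod fs = 31.5 MHz.
31.5 MHz > fs/2 = 21.57 MHz, folds to fs − 31.5 MHz = 11.64 MHz.
175.76 MHz mod fs = 3.2 MHz.
3.2 MHz ≤ fs/2 = 21.57 MHz, appears at 3.2 MHz.
10.32 MHz ≤ fs/2 = 21.57 MHz, passes unchanged.
3.32 MHz ≤ fs/2 = 21.57 MHz, passes unchanged.
Distinct values: {3.2 MHz, 3.32 MHz, 8.68 MHz, 10.32 MHz, 11.64 MHz}.

3.2 MHz, 3.32 MHz, 8.68 MHz, 10.32 MHz, 11.64 MHz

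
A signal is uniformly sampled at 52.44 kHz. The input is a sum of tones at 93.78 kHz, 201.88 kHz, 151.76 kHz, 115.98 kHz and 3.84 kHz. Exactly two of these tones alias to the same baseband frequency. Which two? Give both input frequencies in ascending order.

93.78 kHz, 115.98 kHz

fs/2 = 26.22 kHz.
93.78 kHz mod fs = 41.34 kHz.
41.34 kHz > fs/2 = 26.22 kHz, folds to fs − 41.34 kHz = 11.1 kHz.
201.88 kHz mod fs = 44.56 kHz.
44.56 kHz > fs/2 = 26.22 kHz, folds to fs − 44.56 kHz = 7.88 kHz.
151.76 kHz mod fs = 46.88 kHz.
46.88 kHz > fs/2 = 26.22 kHz, folds to fs − 46.88 kHz = 5.56 kHz.
115.98 kHz mod fs = 11.1 kHz.
11.1 kHz ≤ fs/2 = 26.22 kHz, appears at 11.1 kHz.
3.84 kHz ≤ fs/2 = 26.22 kHz, passes unchanged.
93.78 kHz and 115.98 kHz both map to 11.1 kHz.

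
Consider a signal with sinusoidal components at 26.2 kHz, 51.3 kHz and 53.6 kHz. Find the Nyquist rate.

Highest-frequency component: 53.6 kHz.
Nyquist rate = 2 × 53.6 kHz = 107.2 kHz.

107.2 kHz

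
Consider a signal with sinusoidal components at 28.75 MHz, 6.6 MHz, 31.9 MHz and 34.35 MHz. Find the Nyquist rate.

Highest-frequency component: 34.35 MHz.
Nyquist rate = 2 × 34.35 MHz = 68.7 MHz.

68.7 MHz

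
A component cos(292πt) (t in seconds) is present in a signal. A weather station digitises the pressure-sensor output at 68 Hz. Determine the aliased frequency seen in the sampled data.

10 Hz

ω = 292π rad/s → f = ω/(2π) = 146 Hz.
146 Hz mod fs = 10 Hz.
10 Hz ≤ fs/2 = 34 Hz, appears at 10 Hz.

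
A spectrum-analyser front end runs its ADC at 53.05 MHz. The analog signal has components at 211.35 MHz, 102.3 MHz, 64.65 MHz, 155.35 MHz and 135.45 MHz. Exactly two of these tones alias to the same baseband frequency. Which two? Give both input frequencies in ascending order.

102.3 MHz, 155.35 MHz

fs/2 = 26.525 MHz.
211.35 MHz mod fs = 52.2 MHz.
52.2 MHz > fs/2 = 26.525 MHz, folds to fs − 52.2 MHz = 0.85 MHz.
102.3 MHz mod fs = 49.25 MHz.
49.25 MHz > fs/2 = 26.525 MHz, folds to fs − 49.25 MHz = 3.8 MHz.
64.65 MHz mod fs = 11.6 MHz.
11.6 MHz ≤ fs/2 = 26.525 MHz, appears at 11.6 MHz.
155.35 MHz mod fs = 49.25 MHz.
49.25 MHz > fs/2 = 26.525 MHz, folds to fs − 49.25 MHz = 3.8 MHz.
135.45 MHz mod fs = 29.35 MHz.
29.35 MHz > fs/2 = 26.525 MHz, folds to fs − 29.35 MHz = 23.7 MHz.
102.3 MHz and 155.35 MHz both map to 3.8 MHz.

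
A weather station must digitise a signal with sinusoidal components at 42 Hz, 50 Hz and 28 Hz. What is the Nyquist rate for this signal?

100 Hz

Highest-frequency component: 50 Hz.
Nyquist rate = 2 × 50 Hz = 100 Hz.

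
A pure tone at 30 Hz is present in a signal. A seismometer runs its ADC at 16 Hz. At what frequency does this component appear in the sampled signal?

30 Hz mod fs = 14 Hz.
14 Hz > fs/2 = 8 Hz, folds to fs − 14 Hz = 2 Hz.

2 Hz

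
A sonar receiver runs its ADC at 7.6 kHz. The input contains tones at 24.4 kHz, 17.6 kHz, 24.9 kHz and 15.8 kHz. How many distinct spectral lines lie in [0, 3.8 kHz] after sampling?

4

fs/2 = 3.8 kHz.
24.4 kHz mod fs = 1.6 kHz.
1.6 kHz ≤ fs/2 = 3.8 kHz, appears at 1.6 kHz.
17.6 kHz mod fs = 2.4 kHz.
2.4 kHz ≤ fs/2 = 3.8 kHz, appears at 2.4 kHz.
24.9 kHz mod fs = 2.1 kHz.
2.1 kHz ≤ fs/2 = 3.8 kHz, appears at 2.1 kHz.
15.8 kHz mod fs = 0.6 kHz.
0.6 kHz ≤ fs/2 = 3.8 kHz, appears at 0.6 kHz.
Distinct values: {0.6 kHz, 1.6 kHz, 2.1 kHz, 2.4 kHz} → 4.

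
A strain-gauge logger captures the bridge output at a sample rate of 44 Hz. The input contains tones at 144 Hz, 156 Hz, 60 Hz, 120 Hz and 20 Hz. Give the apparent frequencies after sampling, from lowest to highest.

12 Hz, 16 Hz, 20 Hz

fs/2 = 22 Hz.
144 Hz mod fs = 12 Hz.
12 Hz ≤ fs/2 = 22 Hz, appears at 12 Hz.
156 Hz mod fs = 24 Hz.
24 Hz > fs/2 = 22 Hz, folds to fs − 24 Hz = 20 Hz.
60 Hz mod fs = 16 Hz.
16 Hz ≤ fs/2 = 22 Hz, appears at 16 Hz.
120 Hz mod fs = 32 Hz.
32 Hz > fs/2 = 22 Hz, folds to fs − 32 Hz = 12 Hz.
20 Hz ≤ fs/2 = 22 Hz, passes unchanged.
Distinct values: {12 Hz, 16 Hz, 20 Hz}.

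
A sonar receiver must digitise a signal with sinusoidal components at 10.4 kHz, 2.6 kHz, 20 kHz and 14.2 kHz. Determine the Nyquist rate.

40 kHz

Highest-frequency component: 20 kHz.
Nyquist rate = 2 × 20 kHz = 40 kHz.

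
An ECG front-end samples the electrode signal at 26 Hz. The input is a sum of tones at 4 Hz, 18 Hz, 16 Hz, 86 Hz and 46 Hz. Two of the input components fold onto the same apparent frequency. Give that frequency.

8 Hz

fs/2 = 13 Hz.
4 Hz ≤ fs/2 = 13 Hz, passes unchanged.
18 Hz > fs/2 = 13 Hz, folds to fs − 18 Hz = 8 Hz.
16 Hz > fs/2 = 13 Hz, folds to fs − 16 Hz = 10 Hz.
86 Hz mod fs = 8 Hz.
8 Hz ≤ fs/2 = 13 Hz, appears at 8 Hz.
46 Hz mod fs = 20 Hz.
20 Hz > fs/2 = 13 Hz, folds to fs − 20 Hz = 6 Hz.
18 Hz and 86 Hz both map to 8 Hz.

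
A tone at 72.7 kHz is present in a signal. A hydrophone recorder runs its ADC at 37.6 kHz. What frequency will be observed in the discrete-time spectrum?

2.5 kHz

72.7 kHz mod fs = 35.1 kHz.
35.1 kHz > fs/2 = 18.8 kHz, folds to fs − 35.1 kHz = 2.5 kHz.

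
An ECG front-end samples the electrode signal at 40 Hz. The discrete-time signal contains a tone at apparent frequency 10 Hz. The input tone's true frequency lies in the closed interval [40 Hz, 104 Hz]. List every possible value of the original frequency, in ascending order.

50 Hz, 70 Hz, 90 Hz

Frequencies that alias to 10 Hz are k·fs ± 10 Hz for integer k ≥ 0.
k=0: 10 Hz.
k=1: 30 Hz, 50 Hz.
k=2: 70 Hz, 90 Hz.
k=3: 110 Hz, 130 Hz.
Within [40 Hz, 104 Hz]: 50 Hz, 70 Hz, 90 Hz.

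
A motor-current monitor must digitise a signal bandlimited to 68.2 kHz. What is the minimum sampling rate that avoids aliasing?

136.4 kHz

Nyquist rate = 2 × 68.2 kHz = 136.4 kHz.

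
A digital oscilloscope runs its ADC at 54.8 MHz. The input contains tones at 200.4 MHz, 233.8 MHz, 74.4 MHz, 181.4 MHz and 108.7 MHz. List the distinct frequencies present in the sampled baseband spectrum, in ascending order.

0.9 MHz, 14.6 MHz, 17 MHz, 18.8 MHz, 19.6 MHz

fs/2 = 27.4 MHz.
200.4 MHz mod fs = 36 MHz.
36 MHz > fs/2 = 27.4 MHz, folds to fs − 36 MHz = 18.8 MHz.
233.8 MHz mod fs = 14.6 MHz.
14.6 MHz ≤ fs/2 = 27.4 MHz, appears at 14.6 MHz.
74.4 MHz mod fs = 19.6 MHz.
19.6 MHz ≤ fs/2 = 27.4 MHz, appears at 19.6 MHz.
181.4 MHz mod fs = 17 MHz.
17 MHz ≤ fs/2 = 27.4 MHz, appears at 17 MHz.
108.7 MHz mod fs = 53.9 MHz.
53.9 MHz > fs/2 = 27.4 MHz, folds to fs − 53.9 MHz = 0.9 MHz.
Distinct values: {0.9 MHz, 14.6 MHz, 17 MHz, 18.8 MHz, 19.6 MHz}.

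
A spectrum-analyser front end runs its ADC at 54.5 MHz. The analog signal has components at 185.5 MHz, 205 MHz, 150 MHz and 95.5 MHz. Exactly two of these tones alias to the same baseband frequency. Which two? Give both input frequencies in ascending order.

95.5 MHz, 150 MHz

fs/2 = 27.25 MHz.
185.5 MHz mod fs = 22 MHz.
22 MHz ≤ fs/2 = 27.25 MHz, appears at 22 MHz.
205 MHz mod fs = 41.5 MHz.
41.5 MHz > fs/2 = 27.25 MHz, folds to fs − 41.5 MHz = 13 MHz.
150 MHz mod fs = 41 MHz.
41 MHz > fs/2 = 27.25 MHz, folds to fs − 41 MHz = 13.5 MHz.
95.5 MHz mod fs = 41 MHz.
41 MHz > fs/2 = 27.25 MHz, folds to fs − 41 MHz = 13.5 MHz.
95.5 MHz and 150 MHz both map to 13.5 MHz.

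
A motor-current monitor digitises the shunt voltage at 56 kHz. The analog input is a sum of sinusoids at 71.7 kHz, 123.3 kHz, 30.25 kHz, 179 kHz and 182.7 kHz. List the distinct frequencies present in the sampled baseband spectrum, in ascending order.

fs/2 = 28 kHz.
71.7 kHz mod fs = 15.7 kHz.
15.7 kHz ≤ fs/2 = 28 kHz, appears at 15.7 kHz.
123.3 kHz mod fs = 11.3 kHz.
11.3 kHz ≤ fs/2 = 28 kHz, appears at 11.3 kHz.
30.25 kHz > fs/2 = 28 kHz, folds to fs − 30.25 kHz = 25.75 kHz.
179 kHz mod fs = 11 kHz.
11 kHz ≤ fs/2 = 28 kHz, appears at 11 kHz.
182.7 kHz mod fs = 14.7 kHz.
14.7 kHz ≤ fs/2 = 28 kHz, appears at 14.7 kHz.
Distinct values: {11 kHz, 11.3 kHz, 14.7 kHz, 15.7 kHz, 25.75 kHz}.

11 kHz, 11.3 kHz, 14.7 kHz, 15.7 kHz, 25.75 kHz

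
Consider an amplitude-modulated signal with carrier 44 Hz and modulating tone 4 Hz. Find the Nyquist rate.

AM sidebands sit at fc ± fm = 40 Hz and 48 Hz.
Highest-frequency component: 48 Hz.
Nyquist rate = 2 × 48 Hz = 96 Hz.

96 Hz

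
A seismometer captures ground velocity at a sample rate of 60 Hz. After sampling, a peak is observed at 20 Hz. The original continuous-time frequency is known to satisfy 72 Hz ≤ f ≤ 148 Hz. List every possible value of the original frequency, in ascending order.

Frequencies that alias to 20 Hz are k·fs ± 20 Hz for integer k ≥ 0.
k=0: 20 Hz.
k=1: 40 Hz, 80 Hz.
k=2: 100 Hz, 140 Hz.
k=3: 160 Hz, 200 Hz.
Within [72 Hz, 148 Hz]: 80 Hz, 100 Hz, 140 Hz.

80 Hz, 100 Hz, 140 Hz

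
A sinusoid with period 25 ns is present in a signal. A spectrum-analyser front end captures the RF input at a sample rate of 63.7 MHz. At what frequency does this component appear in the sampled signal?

23.7 MHz

T = 25 ns → f = 1/T = 40 MHz.
40 MHz > fs/2 = 31.85 MHz, folds to fs − 40 MHz = 23.7 MHz.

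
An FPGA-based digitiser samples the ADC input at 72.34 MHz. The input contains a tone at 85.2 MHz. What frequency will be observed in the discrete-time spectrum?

12.86 MHz

85.2 MHz mod fs = 12.86 MHz.
12.86 MHz ≤ fs/2 = 36.17 MHz, appears at 12.86 MHz.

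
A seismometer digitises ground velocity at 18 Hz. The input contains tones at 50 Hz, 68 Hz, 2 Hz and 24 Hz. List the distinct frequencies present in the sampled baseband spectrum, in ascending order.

2 Hz, 4 Hz, 6 Hz

fs/2 = 9 Hz.
50 Hz mod fs = 14 Hz.
14 Hz > fs/2 = 9 Hz, folds to fs − 14 Hz = 4 Hz.
68 Hz mod fs = 14 Hz.
14 Hz > fs/2 = 9 Hz, folds to fs − 14 Hz = 4 Hz.
2 Hz ≤ fs/2 = 9 Hz, passes unchanged.
24 Hz mod fs = 6 Hz.
6 Hz ≤ fs/2 = 9 Hz, appears at 6 Hz.
Distinct values: {2 Hz, 4 Hz, 6 Hz}.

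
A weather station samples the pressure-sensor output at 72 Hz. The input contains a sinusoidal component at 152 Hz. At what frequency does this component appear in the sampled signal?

8 Hz

152 Hz mod fs = 8 Hz.
8 Hz ≤ fs/2 = 36 Hz, appears at 8 Hz.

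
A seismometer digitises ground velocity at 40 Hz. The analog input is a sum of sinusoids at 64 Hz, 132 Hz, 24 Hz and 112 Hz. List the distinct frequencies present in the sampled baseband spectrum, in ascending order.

fs/2 = 20 Hz.
64 Hz mod fs = 24 Hz.
24 Hz > fs/2 = 20 Hz, folds to fs − 24 Hz = 16 Hz.
132 Hz mod fs = 12 Hz.
12 Hz ≤ fs/2 = 20 Hz, appears at 12 Hz.
24 Hz > fs/2 = 20 Hz, folds to fs − 24 Hz = 16 Hz.
112 Hz mod fs = 32 Hz.
32 Hz > fs/2 = 20 Hz, folds to fs − 32 Hz = 8 Hz.
Distinct values: {8 Hz, 12 Hz, 16 Hz}.

8 Hz, 12 Hz, 16 Hz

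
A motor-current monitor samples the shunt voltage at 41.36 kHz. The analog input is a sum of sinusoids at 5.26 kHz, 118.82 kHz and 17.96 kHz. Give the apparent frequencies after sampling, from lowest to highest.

5.26 kHz, 17.96 kHz

fs/2 = 20.68 kHz.
5.26 kHz ≤ fs/2 = 20.68 kHz, passes unchanged.
118.82 kHz mod fs = 36.1 kHz.
36.1 kHz > fs/2 = 20.68 kHz, folds to fs − 36.1 kHz = 5.26 kHz.
17.96 kHz ≤ fs/2 = 20.68 kHz, passes unchanged.
Distinct values: {5.26 kHz, 17.96 kHz}.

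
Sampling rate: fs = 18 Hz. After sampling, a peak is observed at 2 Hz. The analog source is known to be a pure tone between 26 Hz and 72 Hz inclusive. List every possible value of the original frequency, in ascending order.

34 Hz, 38 Hz, 52 Hz, 56 Hz, 70 Hz

Frequencies that alias to 2 Hz are k·fs ± 2 Hz for integer k ≥ 0.
k=0: 2 Hz.
k=1: 16 Hz, 20 Hz.
k=2: 34 Hz, 38 Hz.
k=3: 52 Hz, 56 Hz.
k=4: 70 Hz, 74 Hz.
k=5: 88 Hz, 92 Hz.
Within [26 Hz, 72 Hz]: 34 Hz, 38 Hz, 52 Hz, 56 Hz, 70 Hz.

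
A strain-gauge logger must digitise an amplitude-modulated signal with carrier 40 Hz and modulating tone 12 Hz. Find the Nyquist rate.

104 Hz

AM sidebands sit at fc ± fm = 28 Hz and 52 Hz.
Highest-frequency component: 52 Hz.
Nyquist rate = 2 × 52 Hz = 104 Hz.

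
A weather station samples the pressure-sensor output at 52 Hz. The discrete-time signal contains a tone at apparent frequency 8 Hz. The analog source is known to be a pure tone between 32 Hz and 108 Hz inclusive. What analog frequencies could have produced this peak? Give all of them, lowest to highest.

Frequencies that alias to 8 Hz are k·fs ± 8 Hz for integer k ≥ 0.
k=0: 8 Hz.
k=1: 44 Hz, 60 Hz.
k=2: 96 Hz, 112 Hz.
k=3: 148 Hz, 164 Hz.
Within [32 Hz, 108 Hz]: 44 Hz, 60 Hz, 96 Hz.

44 Hz, 60 Hz, 96 Hz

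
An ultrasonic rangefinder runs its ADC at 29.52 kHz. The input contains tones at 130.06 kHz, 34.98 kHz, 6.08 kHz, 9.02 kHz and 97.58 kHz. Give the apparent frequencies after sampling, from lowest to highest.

5.46 kHz, 6.08 kHz, 9.02 kHz, 11.98 kHz

fs/2 = 14.76 kHz.
130.06 kHz mod fs = 11.98 kHz.
11.98 kHz ≤ fs/2 = 14.76 kHz, appears at 11.98 kHz.
34.98 kHz mod fs = 5.46 kHz.
5.46 kHz ≤ fs/2 = 14.76 kHz, appears at 5.46 kHz.
6.08 kHz ≤ fs/2 = 14.76 kHz, passes unchanged.
9.02 kHz ≤ fs/2 = 14.76 kHz, passes unchanged.
97.58 kHz mod fs = 9.02 kHz.
9.02 kHz ≤ fs/2 = 14.76 kHz, appears at 9.02 kHz.
Distinct values: {5.46 kHz, 6.08 kHz, 9.02 kHz, 11.98 kHz}.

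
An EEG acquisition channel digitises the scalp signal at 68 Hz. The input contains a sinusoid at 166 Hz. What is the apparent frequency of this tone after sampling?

166 Hz mod fs = 30 Hz.
30 Hz ≤ fs/2 = 34 Hz, appears at 30 Hz.

30 Hz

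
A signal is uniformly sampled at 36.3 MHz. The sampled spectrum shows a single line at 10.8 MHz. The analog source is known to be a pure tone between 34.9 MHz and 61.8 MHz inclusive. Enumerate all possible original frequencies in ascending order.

Frequencies that alias to 10.8 MHz are k·fs ± 10.8 MHz for integer k ≥ 0.
k=0: 10.8 MHz.
k=1: 25.5 MHz, 47.1 MHz.
k=2: 61.8 MHz, 83.4 MHz.
k=3: 98.1 MHz, 119.7 MHz.
Within [34.9 MHz, 61.8 MHz]: 47.1 MHz, 61.8 MHz.

47.1 MHz, 61.8 MHz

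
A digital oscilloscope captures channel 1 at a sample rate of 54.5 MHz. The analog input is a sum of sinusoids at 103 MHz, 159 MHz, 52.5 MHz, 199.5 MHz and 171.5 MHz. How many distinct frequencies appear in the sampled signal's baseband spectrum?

5

fs/2 = 27.25 MHz.
103 MHz mod fs = 48.5 MHz.
48.5 MHz > fs/2 = 27.25 MHz, folds to fs − 48.5 MHz = 6 MHz.
159 MHz mod fs = 50 MHz.
50 MHz > fs/2 = 27.25 MHz, folds to fs − 50 MHz = 4.5 MHz.
52.5 MHz > fs/2 = 27.25 MHz, folds to fs − 52.5 MHz = 2 MHz.
199.5 MHz mod fs = 36 MHz.
36 MHz > fs/2 = 27.25 MHz, folds to fs − 36 MHz = 18.5 MHz.
171.5 MHz mod fs = 8 MHz.
8 MHz ≤ fs/2 = 27.25 MHz, appears at 8 MHz.
Distinct values: {2 MHz, 4.5 MHz, 6 MHz, 8 MHz, 18.5 MHz} → 5.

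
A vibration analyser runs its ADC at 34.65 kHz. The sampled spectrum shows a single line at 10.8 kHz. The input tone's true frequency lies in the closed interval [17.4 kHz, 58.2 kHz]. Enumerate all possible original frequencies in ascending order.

Frequencies that alias to 10.8 kHz are k·fs ± 10.8 kHz for integer k ≥ 0.
k=0: 10.8 kHz.
k=1: 23.85 kHz, 45.45 kHz.
k=2: 58.5 kHz, 80.1 kHz.
Within [17.4 kHz, 58.2 kHz]: 23.85 kHz, 45.45 kHz.

23.85 kHz, 45.45 kHz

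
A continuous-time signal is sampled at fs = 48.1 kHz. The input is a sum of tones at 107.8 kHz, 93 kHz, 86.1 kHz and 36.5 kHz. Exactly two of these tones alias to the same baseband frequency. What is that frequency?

fs/2 = 24.05 kHz.
107.8 kHz mod fs = 11.6 kHz.
11.6 kHz ≤ fs/2 = 24.05 kHz, appears at 11.6 kHz.
93 kHz mod fs = 44.9 kHz.
44.9 kHz > fs/2 = 24.05 kHz, folds to fs − 44.9 kHz = 3.2 kHz.
86.1 kHz mod fs = 38 kHz.
38 kHz > fs/2 = 24.05 kHz, folds to fs − 38 kHz = 10.1 kHz.
36.5 kHz > fs/2 = 24.05 kHz, folds to fs − 36.5 kHz = 11.6 kHz.
36.5 kHz and 107.8 kHz both map to 11.6 kHz.

11.6 kHz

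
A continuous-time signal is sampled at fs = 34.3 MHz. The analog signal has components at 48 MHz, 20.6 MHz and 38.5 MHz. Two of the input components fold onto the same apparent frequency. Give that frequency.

13.7 MHz

fs/2 = 17.15 MHz.
48 MHz mod fs = 13.7 MHz.
13.7 MHz ≤ fs/2 = 17.15 MHz, appears at 13.7 MHz.
20.6 MHz > fs/2 = 17.15 MHz, folds to fs − 20.6 MHz = 13.7 MHz.
38.5 MHz mod fs = 4.2 MHz.
4.2 MHz ≤ fs/2 = 17.15 MHz, appears at 4.2 MHz.
20.6 MHz and 48 MHz both map to 13.7 MHz.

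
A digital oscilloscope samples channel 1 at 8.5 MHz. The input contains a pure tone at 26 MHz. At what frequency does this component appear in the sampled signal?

0.5 MHz

26 MHz mod fs = 0.5 MHz.
0.5 MHz ≤ fs/2 = 4.25 MHz, appears at 0.5 MHz.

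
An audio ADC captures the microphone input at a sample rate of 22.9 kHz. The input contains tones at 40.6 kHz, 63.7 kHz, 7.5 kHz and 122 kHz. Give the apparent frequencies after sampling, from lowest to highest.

5 kHz, 5.2 kHz, 7.5 kHz

fs/2 = 11.45 kHz.
40.6 kHz mod fs = 17.7 kHz.
17.7 kHz > fs/2 = 11.45 kHz, folds to fs − 17.7 kHz = 5.2 kHz.
63.7 kHz mod fs = 17.9 kHz.
17.9 kHz > fs/2 = 11.45 kHz, folds to fs − 17.9 kHz = 5 kHz.
7.5 kHz ≤ fs/2 = 11.45 kHz, passes unchanged.
122 kHz mod fs = 7.5 kHz.
7.5 kHz ≤ fs/2 = 11.45 kHz, appears at 7.5 kHz.
Distinct values: {5 kHz, 5.2 kHz, 7.5 kHz}.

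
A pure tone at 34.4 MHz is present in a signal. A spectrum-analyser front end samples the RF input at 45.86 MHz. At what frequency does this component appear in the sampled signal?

11.46 MHz

34.4 MHz > fs/2 = 22.93 MHz, folds to fs − 34.4 MHz = 11.46 MHz.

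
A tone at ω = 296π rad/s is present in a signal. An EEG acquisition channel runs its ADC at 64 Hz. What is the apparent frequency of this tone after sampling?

20 Hz

ω = 296π rad/s → f = ω/(2π) = 148 Hz.
148 Hz mod fs = 20 Hz.
20 Hz ≤ fs/2 = 32 Hz, appears at 20 Hz.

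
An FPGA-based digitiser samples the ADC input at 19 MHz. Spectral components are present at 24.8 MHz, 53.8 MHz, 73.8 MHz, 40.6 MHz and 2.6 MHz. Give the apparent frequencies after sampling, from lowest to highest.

2.2 MHz, 2.6 MHz, 3.2 MHz, 5.8 MHz

fs/2 = 9.5 MHz.
24.8 MHz mod fs = 5.8 MHz.
5.8 MHz ≤ fs/2 = 9.5 MHz, appears at 5.8 MHz.
53.8 MHz mod fs = 15.8 MHz.
15.8 MHz > fs/2 = 9.5 MHz, folds to fs − 15.8 MHz = 3.2 MHz.
73.8 MHz mod fs = 16.8 MHz.
16.8 MHz > fs/2 = 9.5 MHz, folds to fs − 16.8 MHz = 2.2 MHz.
40.6 MHz mod fs = 2.6 MHz.
2.6 MHz ≤ fs/2 = 9.5 MHz, appears at 2.6 MHz.
2.6 MHz ≤ fs/2 = 9.5 MHz, passes unchanged.
Distinct values: {2.2 MHz, 2.6 MHz, 3.2 MHz, 5.8 MHz}.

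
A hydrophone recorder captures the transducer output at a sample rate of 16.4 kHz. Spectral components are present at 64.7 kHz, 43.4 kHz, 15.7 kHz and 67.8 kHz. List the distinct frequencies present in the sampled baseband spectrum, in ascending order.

0.7 kHz, 0.9 kHz, 2.2 kHz, 5.8 kHz

fs/2 = 8.2 kHz.
64.7 kHz mod fs = 15.5 kHz.
15.5 kHz > fs/2 = 8.2 kHz, folds to fs − 15.5 kHz = 0.9 kHz.
43.4 kHz mod fs = 10.6 kHz.
10.6 kHz > fs/2 = 8.2 kHz, folds to fs − 10.6 kHz = 5.8 kHz.
15.7 kHz > fs/2 = 8.2 kHz, folds to fs − 15.7 kHz = 0.7 kHz.
67.8 kHz mod fs = 2.2 kHz.
2.2 kHz ≤ fs/2 = 8.2 kHz, appears at 2.2 kHz.
Distinct values: {0.7 kHz, 0.9 kHz, 2.2 kHz, 5.8 kHz}.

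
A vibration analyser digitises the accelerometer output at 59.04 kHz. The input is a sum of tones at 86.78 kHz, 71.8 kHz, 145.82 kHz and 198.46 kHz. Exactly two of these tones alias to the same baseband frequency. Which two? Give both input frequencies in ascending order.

86.78 kHz, 145.82 kHz

fs/2 = 29.52 kHz.
86.78 kHz mod fs = 27.74 kHz.
27.74 kHz ≤ fs/2 = 29.52 kHz, appears at 27.74 kHz.
71.8 kHz mod fs = 12.76 kHz.
12.76 kHz ≤ fs/2 = 29.52 kHz, appears at 12.76 kHz.
145.82 kHz mod fs = 27.74 kHz.
27.74 kHz ≤ fs/2 = 29.52 kHz, appears at 27.74 kHz.
198.46 kHz mod fs = 21.34 kHz.
21.34 kHz ≤ fs/2 = 29.52 kHz, appears at 21.34 kHz.
86.78 kHz and 145.82 kHz both map to 27.74 kHz.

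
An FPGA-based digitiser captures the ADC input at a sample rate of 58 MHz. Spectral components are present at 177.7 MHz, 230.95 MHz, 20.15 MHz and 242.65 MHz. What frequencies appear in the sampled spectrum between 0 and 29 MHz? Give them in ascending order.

fs/2 = 29 MHz.
177.7 MHz mod fs = 3.7 MHz.
3.7 MHz ≤ fs/2 = 29 MHz, appears at 3.7 MHz.
230.95 MHz mod fs = 56.95 MHz.
56.95 MHz > fs/2 = 29 MHz, folds to fs − 56.95 MHz = 1.05 MHz.
20.15 MHz ≤ fs/2 = 29 MHz, passes unchanged.
242.65 MHz mod fs = 10.65 MHz.
10.65 MHz ≤ fs/2 = 29 MHz, appears at 10.65 MHz.
Distinct values: {1.05 MHz, 3.7 MHz, 10.65 MHz, 20.15 MHz}.

1.05 MHz, 3.7 MHz, 10.65 MHz, 20.15 MHz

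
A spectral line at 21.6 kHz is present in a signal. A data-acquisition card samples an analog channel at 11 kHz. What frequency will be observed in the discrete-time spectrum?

0.4 kHz

21.6 kHz mod fs = 10.6 kHz.
10.6 kHz > fs/2 = 5.5 kHz, folds to fs − 10.6 kHz = 0.4 kHz.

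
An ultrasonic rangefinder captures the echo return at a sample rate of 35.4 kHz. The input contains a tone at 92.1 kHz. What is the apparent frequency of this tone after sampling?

92.1 kHz mod fs = 21.3 kHz.
21.3 kHz > fs/2 = 17.7 kHz, folds to fs − 21.3 kHz = 14.1 kHz.

14.1 kHz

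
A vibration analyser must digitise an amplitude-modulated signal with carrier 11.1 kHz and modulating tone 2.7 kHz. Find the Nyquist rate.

27.6 kHz

AM sidebands sit at fc ± fm = 8.4 kHz and 13.8 kHz.
Highest-frequency component: 13.8 kHz.
Nyquist rate = 2 × 13.8 kHz = 27.6 kHz.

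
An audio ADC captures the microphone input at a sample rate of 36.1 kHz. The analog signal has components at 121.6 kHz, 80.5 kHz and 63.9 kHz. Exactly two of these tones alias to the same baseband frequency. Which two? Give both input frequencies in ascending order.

fs/2 = 18.05 kHz.
121.6 kHz mod fs = 13.3 kHz.
13.3 kHz ≤ fs/2 = 18.05 kHz, appears at 13.3 kHz.
80.5 kHz mod fs = 8.3 kHz.
8.3 kHz ≤ fs/2 = 18.05 kHz, appears at 8.3 kHz.
63.9 kHz mod fs = 27.8 kHz.
27.8 kHz > fs/2 = 18.05 kHz, folds to fs − 27.8 kHz = 8.3 kHz.
63.9 kHz and 80.5 kHz both map to 8.3 kHz.

63.9 kHz, 80.5 kHz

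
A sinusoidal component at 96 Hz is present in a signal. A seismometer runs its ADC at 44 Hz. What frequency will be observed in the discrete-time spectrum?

96 Hz mod fs = 8 Hz.
8 Hz ≤ fs/2 = 22 Hz, appears at 8 Hz.

8 Hz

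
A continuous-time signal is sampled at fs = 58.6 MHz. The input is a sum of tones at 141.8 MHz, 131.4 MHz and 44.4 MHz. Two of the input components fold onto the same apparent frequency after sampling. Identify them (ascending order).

fs/2 = 29.3 MHz.
141.8 MHz mod fs = 24.6 MHz.
24.6 MHz ≤ fs/2 = 29.3 MHz, appears at 24.6 MHz.
131.4 MHz mod fs = 14.2 MHz.
14.2 MHz ≤ fs/2 = 29.3 MHz, appears at 14.2 MHz.
44.4 MHz > fs/2 = 29.3 MHz, folds to fs − 44.4 MHz = 14.2 MHz.
44.4 MHz and 131.4 MHz both map to 14.2 MHz.

44.4 MHz, 131.4 MHz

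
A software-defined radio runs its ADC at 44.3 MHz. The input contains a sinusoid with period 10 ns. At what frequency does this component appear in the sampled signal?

T = 10 ns → f = 1/T = 100 MHz.
100 MHz mod fs = 11.4 MHz.
11.4 MHz ≤ fs/2 = 22.15 MHz, appears at 11.4 MHz.

11.4 MHz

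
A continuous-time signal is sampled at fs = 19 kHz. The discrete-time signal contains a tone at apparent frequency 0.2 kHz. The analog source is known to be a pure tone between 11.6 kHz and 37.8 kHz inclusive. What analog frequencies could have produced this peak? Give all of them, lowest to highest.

Frequencies that alias to 0.2 kHz are k·fs ± 0.2 kHz for integer k ≥ 0.
k=0: 0.2 kHz.
k=1: 18.8 kHz, 19.2 kHz.
k=2: 37.8 kHz, 38.2 kHz.
k=3: 56.8 kHz, 57.2 kHz.
Within [11.6 kHz, 37.8 kHz]: 18.8 kHz, 19.2 kHz, 37.8 kHz.

18.8 kHz, 19.2 kHz, 37.8 kHz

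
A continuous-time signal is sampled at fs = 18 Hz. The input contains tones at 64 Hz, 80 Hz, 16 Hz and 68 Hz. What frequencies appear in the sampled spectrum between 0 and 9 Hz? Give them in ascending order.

2 Hz, 4 Hz, 8 Hz

fs/2 = 9 Hz.
64 Hz mod fs = 10 Hz.
10 Hz > fs/2 = 9 Hz, folds to fs − 10 Hz = 8 Hz.
80 Hz mod fs = 8 Hz.
8 Hz ≤ fs/2 = 9 Hz, appears at 8 Hz.
16 Hz > fs/2 = 9 Hz, folds to fs − 16 Hz = 2 Hz.
68 Hz mod fs = 14 Hz.
14 Hz > fs/2 = 9 Hz, folds to fs − 14 Hz = 4 Hz.
Distinct values: {2 Hz, 4 Hz, 8 Hz}.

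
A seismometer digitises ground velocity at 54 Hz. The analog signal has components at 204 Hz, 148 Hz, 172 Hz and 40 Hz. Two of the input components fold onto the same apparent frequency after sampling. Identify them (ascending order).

40 Hz, 148 Hz

fs/2 = 27 Hz.
204 Hz mod fs = 42 Hz.
42 Hz > fs/2 = 27 Hz, folds to fs − 42 Hz = 12 Hz.
148 Hz mod fs = 40 Hz.
40 Hz > fs/2 = 27 Hz, folds to fs − 40 Hz = 14 Hz.
172 Hz mod fs = 10 Hz.
10 Hz ≤ fs/2 = 27 Hz, appears at 10 Hz.
40 Hz > fs/2 = 27 Hz, folds to fs − 40 Hz = 14 Hz.
40 Hz and 148 Hz both map to 14 Hz.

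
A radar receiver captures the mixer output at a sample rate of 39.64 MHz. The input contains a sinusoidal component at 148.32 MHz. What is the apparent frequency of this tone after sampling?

10.24 MHz

148.32 MHz mod fs = 29.4 MHz.
29.4 MHz > fs/2 = 19.82 MHz, folds to fs − 29.4 MHz = 10.24 MHz.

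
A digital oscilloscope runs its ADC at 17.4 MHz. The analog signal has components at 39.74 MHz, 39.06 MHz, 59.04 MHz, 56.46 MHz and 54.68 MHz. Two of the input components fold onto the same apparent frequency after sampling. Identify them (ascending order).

39.06 MHz, 56.46 MHz

fs/2 = 8.7 MHz.
39.74 MHz mod fs = 4.94 MHz.
4.94 MHz ≤ fs/2 = 8.7 MHz, appears at 4.94 MHz.
39.06 MHz mod fs = 4.26 MHz.
4.26 MHz ≤ fs/2 = 8.7 MHz, appears at 4.26 MHz.
59.04 MHz mod fs = 6.84 MHz.
6.84 MHz ≤ fs/2 = 8.7 MHz, appears at 6.84 MHz.
56.46 MHz mod fs = 4.26 MHz.
4.26 MHz ≤ fs/2 = 8.7 MHz, appears at 4.26 MHz.
54.68 MHz mod fs = 2.48 MHz.
2.48 MHz ≤ fs/2 = 8.7 MHz, appears at 2.48 MHz.
39.06 MHz and 56.46 MHz both map to 4.26 MHz.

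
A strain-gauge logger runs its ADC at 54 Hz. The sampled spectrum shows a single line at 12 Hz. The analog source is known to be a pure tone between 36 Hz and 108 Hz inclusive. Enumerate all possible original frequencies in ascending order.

42 Hz, 66 Hz, 96 Hz

Frequencies that alias to 12 Hz are k·fs ± 12 Hz for integer k ≥ 0.
k=0: 12 Hz.
k=1: 42 Hz, 66 Hz.
k=2: 96 Hz, 120 Hz.
k=3: 150 Hz, 174 Hz.
Within [36 Hz, 108 Hz]: 42 Hz, 66 Hz, 96 Hz.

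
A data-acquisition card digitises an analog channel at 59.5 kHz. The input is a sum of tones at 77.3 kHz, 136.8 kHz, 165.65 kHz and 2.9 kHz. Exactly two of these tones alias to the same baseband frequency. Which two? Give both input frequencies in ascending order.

77.3 kHz, 136.8 kHz

fs/2 = 29.75 kHz.
77.3 kHz mod fs = 17.8 kHz.
17.8 kHz ≤ fs/2 = 29.75 kHz, appears at 17.8 kHz.
136.8 kHz mod fs = 17.8 kHz.
17.8 kHz ≤ fs/2 = 29.75 kHz, appears at 17.8 kHz.
165.65 kHz mod fs = 46.65 kHz.
46.65 kHz > fs/2 = 29.75 kHz, folds to fs − 46.65 kHz = 12.85 kHz.
2.9 kHz ≤ fs/2 = 29.75 kHz, passes unchanged.
77.3 kHz and 136.8 kHz both map to 17.8 kHz.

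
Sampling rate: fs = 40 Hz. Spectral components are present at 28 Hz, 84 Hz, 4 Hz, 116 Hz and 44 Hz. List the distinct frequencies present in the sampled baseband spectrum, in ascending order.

4 Hz, 12 Hz

fs/2 = 20 Hz.
28 Hz > fs/2 = 20 Hz, folds to fs − 28 Hz = 12 Hz.
84 Hz mod fs = 4 Hz.
4 Hz ≤ fs/2 = 20 Hz, appears at 4 Hz.
4 Hz ≤ fs/2 = 20 Hz, passes unchanged.
116 Hz mod fs = 36 Hz.
36 Hz > fs/2 = 20 Hz, folds to fs − 36 Hz = 4 Hz.
44 Hz mod fs = 4 Hz.
4 Hz ≤ fs/2 = 20 Hz, appears at 4 Hz.
Distinct values: {4 Hz, 12 Hz}.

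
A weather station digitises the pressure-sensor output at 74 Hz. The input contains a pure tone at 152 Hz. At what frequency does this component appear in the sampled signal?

152 Hz mod fs = 4 Hz.
4 Hz ≤ fs/2 = 37 Hz, appears at 4 Hz.

4 Hz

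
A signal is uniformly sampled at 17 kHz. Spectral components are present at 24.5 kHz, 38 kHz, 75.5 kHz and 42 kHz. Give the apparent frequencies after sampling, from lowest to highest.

4 kHz, 7.5 kHz, 8 kHz

fs/2 = 8.5 kHz.
24.5 kHz mod fs = 7.5 kHz.
7.5 kHz ≤ fs/2 = 8.5 kHz, appears at 7.5 kHz.
38 kHz mod fs = 4 kHz.
4 kHz ≤ fs/2 = 8.5 kHz, appears at 4 kHz.
75.5 kHz mod fs = 7.5 kHz.
7.5 kHz ≤ fs/2 = 8.5 kHz, appears at 7.5 kHz.
42 kHz mod fs = 8 kHz.
8 kHz ≤ fs/2 = 8.5 kHz, appears at 8 kHz.
Distinct values: {4 kHz, 7.5 kHz, 8 kHz}.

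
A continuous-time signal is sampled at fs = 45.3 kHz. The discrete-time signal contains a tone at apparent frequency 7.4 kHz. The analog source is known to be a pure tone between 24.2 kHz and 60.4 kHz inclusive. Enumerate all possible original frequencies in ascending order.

37.9 kHz, 52.7 kHz

Frequencies that alias to 7.4 kHz are k·fs ± 7.4 kHz for integer k ≥ 0.
k=0: 7.4 kHz.
k=1: 37.9 kHz, 52.7 kHz.
k=2: 83.2 kHz, 98 kHz.
Within [24.2 kHz, 60.4 kHz]: 37.9 kHz, 52.7 kHz.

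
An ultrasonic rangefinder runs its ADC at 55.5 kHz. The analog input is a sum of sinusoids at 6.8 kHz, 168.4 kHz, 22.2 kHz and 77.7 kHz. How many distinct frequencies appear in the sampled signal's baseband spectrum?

fs/2 = 27.75 kHz.
6.8 kHz ≤ fs/2 = 27.75 kHz, passes unchanged.
168.4 kHz mod fs = 1.9 kHz.
1.9 kHz ≤ fs/2 = 27.75 kHz, appears at 1.9 kHz.
22.2 kHz ≤ fs/2 = 27.75 kHz, passes unchanged.
77.7 kHz mod fs = 22.2 kHz.
22.2 kHz ≤ fs/2 = 27.75 kHz, appears at 22.2 kHz.
Distinct values: {1.9 kHz, 6.8 kHz, 22.2 kHz} → 3.

3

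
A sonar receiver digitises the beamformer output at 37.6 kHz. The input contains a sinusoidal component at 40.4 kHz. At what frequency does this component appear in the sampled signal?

2.8 kHz

40.4 kHz mod fs = 2.8 kHz.
2.8 kHz ≤ fs/2 = 18.8 kHz, appears at 2.8 kHz.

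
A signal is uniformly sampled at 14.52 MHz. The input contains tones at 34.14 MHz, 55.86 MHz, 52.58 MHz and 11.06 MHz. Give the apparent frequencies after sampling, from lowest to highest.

2.22 MHz, 3.46 MHz, 5.1 MHz, 5.5 MHz

fs/2 = 7.26 MHz.
34.14 MHz mod fs = 5.1 MHz.
5.1 MHz ≤ fs/2 = 7.26 MHz, appears at 5.1 MHz.
55.86 MHz mod fs = 12.3 MHz.
12.3 MHz > fs/2 = 7.26 MHz, folds to fs − 12.3 MHz = 2.22 MHz.
52.58 MHz mod fs = 9.02 MHz.
9.02 MHz > fs/2 = 7.26 MHz, folds to fs − 9.02 MHz = 5.5 MHz.
11.06 MHz > fs/2 = 7.26 MHz, folds to fs − 11.06 MHz = 3.46 MHz.
Distinct values: {2.22 MHz, 3.46 MHz, 5.1 MHz, 5.5 MHz}.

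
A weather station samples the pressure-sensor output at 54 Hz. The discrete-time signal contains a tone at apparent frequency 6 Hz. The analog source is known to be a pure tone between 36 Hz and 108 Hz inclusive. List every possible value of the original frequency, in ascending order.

48 Hz, 60 Hz, 102 Hz

Frequencies that alias to 6 Hz are k·fs ± 6 Hz for integer k ≥ 0.
k=0: 6 Hz.
k=1: 48 Hz, 60 Hz.
k=2: 102 Hz, 114 Hz.
k=3: 156 Hz, 168 Hz.
Within [36 Hz, 108 Hz]: 48 Hz, 60 Hz, 102 Hz.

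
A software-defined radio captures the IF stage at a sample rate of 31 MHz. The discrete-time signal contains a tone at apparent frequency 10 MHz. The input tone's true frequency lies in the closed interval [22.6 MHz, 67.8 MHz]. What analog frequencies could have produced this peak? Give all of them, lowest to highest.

41 MHz, 52 MHz

Frequencies that alias to 10 MHz are k·fs ± 10 MHz for integer k ≥ 0.
k=0: 10 MHz.
k=1: 21 MHz, 41 MHz.
k=2: 52 MHz, 72 MHz.
k=3: 83 MHz, 103 MHz.
Within [22.6 MHz, 67.8 MHz]: 41 MHz, 52 MHz.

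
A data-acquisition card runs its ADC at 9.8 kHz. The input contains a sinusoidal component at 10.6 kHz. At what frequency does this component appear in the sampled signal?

0.8 kHz

10.6 kHz mod fs = 0.8 kHz.
0.8 kHz ≤ fs/2 = 4.9 kHz, appears at 0.8 kHz.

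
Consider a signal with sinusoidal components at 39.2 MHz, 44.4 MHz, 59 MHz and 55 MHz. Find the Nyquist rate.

Highest-frequency component: 59 MHz.
Nyquist rate = 2 × 59 MHz = 118 MHz.

118 MHz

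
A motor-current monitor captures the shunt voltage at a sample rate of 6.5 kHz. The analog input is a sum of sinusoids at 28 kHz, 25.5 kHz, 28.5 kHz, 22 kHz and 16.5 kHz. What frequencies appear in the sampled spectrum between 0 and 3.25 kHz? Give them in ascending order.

fs/2 = 3.25 kHz.
28 kHz mod fs = 2 kHz.
2 kHz ≤ fs/2 = 3.25 kHz, appears at 2 kHz.
25.5 kHz mod fs = 6 kHz.
6 kHz > fs/2 = 3.25 kHz, folds to fs − 6 kHz = 0.5 kHz.
28.5 kHz mod fs = 2.5 kHz.
2.5 kHz ≤ fs/2 = 3.25 kHz, appears at 2.5 kHz.
22 kHz mod fs = 2.5 kHz.
2.5 kHz ≤ fs/2 = 3.25 kHz, appears at 2.5 kHz.
16.5 kHz mod fs = 3.5 kHz.
3.5 kHz > fs/2 = 3.25 kHz, folds to fs − 3.5 kHz = 3 kHz.
Distinct values: {0.5 kHz, 2 kHz, 2.5 kHz, 3 kHz}.

0.5 kHz, 2 kHz, 2.5 kHz, 3 kHz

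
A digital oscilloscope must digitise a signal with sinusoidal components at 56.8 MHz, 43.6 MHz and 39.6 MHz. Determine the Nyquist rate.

Highest-frequency component: 56.8 MHz.
Nyquist rate = 2 × 56.8 MHz = 113.6 MHz.

113.6 MHz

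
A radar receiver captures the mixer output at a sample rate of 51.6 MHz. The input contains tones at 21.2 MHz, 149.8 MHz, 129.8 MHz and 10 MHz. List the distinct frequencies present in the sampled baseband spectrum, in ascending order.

5 MHz, 10 MHz, 21.2 MHz, 25 MHz

fs/2 = 25.8 MHz.
21.2 MHz ≤ fs/2 = 25.8 MHz, passes unchanged.
149.8 MHz mod fs = 46.6 MHz.
46.6 MHz > fs/2 = 25.8 MHz, folds to fs − 46.6 MHz = 5 MHz.
129.8 MHz mod fs = 26.6 MHz.
26.6 MHz > fs/2 = 25.8 MHz, folds to fs − 26.6 MHz = 25 MHz.
10 MHz ≤ fs/2 = 25.8 MHz, passes unchanged.
Distinct values: {5 MHz, 10 MHz, 21.2 MHz, 25 MHz}.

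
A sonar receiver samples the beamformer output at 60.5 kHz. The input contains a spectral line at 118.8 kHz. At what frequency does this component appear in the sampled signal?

2.2 kHz

118.8 kHz mod fs = 58.3 kHz.
58.3 kHz > fs/2 = 30.25 kHz, folds to fs − 58.3 kHz = 2.2 kHz.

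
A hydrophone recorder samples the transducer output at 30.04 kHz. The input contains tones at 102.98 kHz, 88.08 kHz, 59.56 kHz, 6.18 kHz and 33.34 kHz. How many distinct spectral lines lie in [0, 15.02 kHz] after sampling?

fs/2 = 15.02 kHz.
102.98 kHz mod fs = 12.86 kHz.
12.86 kHz ≤ fs/2 = 15.02 kHz, appears at 12.86 kHz.
88.08 kHz mod fs = 28 kHz.
28 kHz > fs/2 = 15.02 kHz, folds to fs − 28 kHz = 2.04 kHz.
59.56 kHz mod fs = 29.52 kHz.
29.52 kHz > fs/2 = 15.02 kHz, folds to fs − 29.52 kHz = 0.52 kHz.
6.18 kHz ≤ fs/2 = 15.02 kHz, passes unchanged.
33.34 kHz mod fs = 3.3 kHz.
3.3 kHz ≤ fs/2 = 15.02 kHz, appears at 3.3 kHz.
Distinct values: {0.52 kHz, 2.04 kHz, 3.3 kHz, 6.18 kHz, 12.86 kHz} → 5.

5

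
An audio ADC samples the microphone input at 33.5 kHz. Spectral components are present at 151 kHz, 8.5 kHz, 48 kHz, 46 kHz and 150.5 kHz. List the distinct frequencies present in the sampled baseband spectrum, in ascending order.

8.5 kHz, 12.5 kHz, 14.5 kHz, 16.5 kHz

fs/2 = 16.75 kHz.
151 kHz mod fs = 17 kHz.
17 kHz > fs/2 = 16.75 kHz, folds to fs − 17 kHz = 16.5 kHz.
8.5 kHz ≤ fs/2 = 16.75 kHz, passes unchanged.
48 kHz mod fs = 14.5 kHz.
14.5 kHz ≤ fs/2 = 16.75 kHz, appears at 14.5 kHz.
46 kHz mod fs = 12.5 kHz.
12.5 kHz ≤ fs/2 = 16.75 kHz, appears at 12.5 kHz.
150.5 kHz mod fs = 16.5 kHz.
16.5 kHz ≤ fs/2 = 16.75 kHz, appears at 16.5 kHz.
Distinct values: {8.5 kHz, 12.5 kHz, 14.5 kHz, 16.5 kHz}.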